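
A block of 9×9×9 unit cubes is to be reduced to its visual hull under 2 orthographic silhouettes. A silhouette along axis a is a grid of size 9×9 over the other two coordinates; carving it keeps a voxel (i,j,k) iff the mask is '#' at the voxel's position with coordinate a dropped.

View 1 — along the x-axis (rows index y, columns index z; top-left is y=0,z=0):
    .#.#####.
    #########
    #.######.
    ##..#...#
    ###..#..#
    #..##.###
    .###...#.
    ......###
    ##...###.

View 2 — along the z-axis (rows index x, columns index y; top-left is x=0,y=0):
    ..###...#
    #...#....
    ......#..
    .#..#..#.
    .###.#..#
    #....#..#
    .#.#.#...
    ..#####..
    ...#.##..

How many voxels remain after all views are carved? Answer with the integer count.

start: 9×9×9 = 729 voxels
after view 1 [x-axis, 49 of 81 cells solid] → remaining = 441
after view 2 [z-axis, 29 of 81 cells solid] → remaining = 160

160 voxels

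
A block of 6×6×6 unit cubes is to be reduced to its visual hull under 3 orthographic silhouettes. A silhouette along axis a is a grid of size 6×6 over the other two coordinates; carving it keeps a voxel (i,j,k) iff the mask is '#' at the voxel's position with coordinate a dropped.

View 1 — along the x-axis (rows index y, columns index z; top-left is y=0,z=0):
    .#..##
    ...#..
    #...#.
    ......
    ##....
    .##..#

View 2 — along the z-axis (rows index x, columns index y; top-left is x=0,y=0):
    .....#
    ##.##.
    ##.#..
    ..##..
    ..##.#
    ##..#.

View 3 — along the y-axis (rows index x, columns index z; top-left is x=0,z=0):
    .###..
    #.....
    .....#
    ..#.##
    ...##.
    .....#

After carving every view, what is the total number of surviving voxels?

full grid |V| = 216
[1] x-view keeps 11 columns → grid now 66
[2] z-view keeps 16 columns → grid now 26
[3] y-view keeps 11 columns → grid now 7

7 voxels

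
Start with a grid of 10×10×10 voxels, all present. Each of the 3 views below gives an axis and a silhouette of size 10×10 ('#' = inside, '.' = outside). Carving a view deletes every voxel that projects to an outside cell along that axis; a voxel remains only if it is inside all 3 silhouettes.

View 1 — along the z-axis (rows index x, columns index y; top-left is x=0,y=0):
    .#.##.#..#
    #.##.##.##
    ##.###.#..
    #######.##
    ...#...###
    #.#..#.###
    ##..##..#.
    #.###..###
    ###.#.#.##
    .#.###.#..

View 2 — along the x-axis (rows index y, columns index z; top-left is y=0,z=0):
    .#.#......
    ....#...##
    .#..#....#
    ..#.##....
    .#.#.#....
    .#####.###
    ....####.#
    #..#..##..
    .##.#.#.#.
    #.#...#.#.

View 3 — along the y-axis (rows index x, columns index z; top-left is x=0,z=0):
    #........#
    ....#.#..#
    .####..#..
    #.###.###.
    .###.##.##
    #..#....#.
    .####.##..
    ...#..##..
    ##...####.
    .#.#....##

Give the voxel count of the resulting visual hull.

|visual hull| = 114

start: 10×10×10 = 1000 voxels
[1] z-view keeps 61 columns → grid now 610
[2] x-view keeps 40 columns → grid now 240
[3] y-view keeps 46 columns → grid now 114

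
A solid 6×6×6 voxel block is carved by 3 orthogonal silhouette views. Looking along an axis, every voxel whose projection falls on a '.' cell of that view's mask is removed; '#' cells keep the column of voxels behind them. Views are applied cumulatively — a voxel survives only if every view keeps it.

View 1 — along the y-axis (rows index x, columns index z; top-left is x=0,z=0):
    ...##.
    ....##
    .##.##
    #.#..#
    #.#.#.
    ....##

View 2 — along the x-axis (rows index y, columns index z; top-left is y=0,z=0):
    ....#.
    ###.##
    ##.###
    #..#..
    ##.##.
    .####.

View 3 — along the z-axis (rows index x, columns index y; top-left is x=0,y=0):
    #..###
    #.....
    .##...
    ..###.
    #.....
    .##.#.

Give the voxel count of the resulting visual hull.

voxel count = 24

full grid |V| = 216
carve view 1 (along y, XZ-mask fill 16/36): 96 voxels remain
carve view 2 (along x, YZ-mask fill 21/36): 55 voxels remain
carve view 3 (along z, XY-mask fill 14/36): 24 voxels remain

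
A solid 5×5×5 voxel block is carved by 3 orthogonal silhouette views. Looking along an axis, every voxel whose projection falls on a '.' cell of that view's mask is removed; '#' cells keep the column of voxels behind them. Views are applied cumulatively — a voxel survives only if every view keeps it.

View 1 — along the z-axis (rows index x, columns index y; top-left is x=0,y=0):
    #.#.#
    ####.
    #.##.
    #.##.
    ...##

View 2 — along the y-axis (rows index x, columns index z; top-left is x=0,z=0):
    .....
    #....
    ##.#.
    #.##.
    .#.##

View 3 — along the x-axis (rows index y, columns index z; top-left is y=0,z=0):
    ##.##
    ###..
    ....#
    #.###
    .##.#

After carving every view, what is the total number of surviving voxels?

full grid |V| = 125
step 1: project along z, AND mask (15/25) → |grid| = 75
step 2: project along y, AND mask (10/25) → |grid| = 28
step 3: project along x, AND mask (15/25) → |grid| = 17

|visual hull| = 17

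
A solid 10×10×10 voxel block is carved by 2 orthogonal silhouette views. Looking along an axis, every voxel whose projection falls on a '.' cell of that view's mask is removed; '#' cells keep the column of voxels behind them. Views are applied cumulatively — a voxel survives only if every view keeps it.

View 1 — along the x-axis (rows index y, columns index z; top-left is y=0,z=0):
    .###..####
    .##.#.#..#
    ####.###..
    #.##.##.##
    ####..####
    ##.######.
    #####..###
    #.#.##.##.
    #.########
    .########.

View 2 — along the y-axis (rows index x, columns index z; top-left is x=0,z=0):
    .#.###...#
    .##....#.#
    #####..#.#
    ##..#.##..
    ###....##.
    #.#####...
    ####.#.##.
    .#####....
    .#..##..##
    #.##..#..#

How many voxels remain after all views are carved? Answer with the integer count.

initial block: 10^3 = 1000
V1 x: intersect with YZ mask (73 set) -- 730 left
V2 y: intersect with XZ mask (54 set) -- 393 left

|visual hull| = 393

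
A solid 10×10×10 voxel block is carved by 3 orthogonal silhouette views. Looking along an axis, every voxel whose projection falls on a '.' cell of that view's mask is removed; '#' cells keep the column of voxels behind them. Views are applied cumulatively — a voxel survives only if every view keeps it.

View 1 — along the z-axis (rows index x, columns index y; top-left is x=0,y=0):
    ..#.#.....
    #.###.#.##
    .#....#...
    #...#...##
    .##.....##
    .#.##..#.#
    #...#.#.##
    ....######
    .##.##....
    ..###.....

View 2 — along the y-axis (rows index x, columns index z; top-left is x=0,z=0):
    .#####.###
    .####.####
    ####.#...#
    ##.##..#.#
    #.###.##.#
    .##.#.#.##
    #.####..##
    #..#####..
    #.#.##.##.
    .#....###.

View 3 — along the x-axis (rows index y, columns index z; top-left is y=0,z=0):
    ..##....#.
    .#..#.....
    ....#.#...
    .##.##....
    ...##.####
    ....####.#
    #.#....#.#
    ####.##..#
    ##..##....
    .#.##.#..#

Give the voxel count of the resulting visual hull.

start: 10×10×10 = 1000 voxels
V1 z: intersect with XY mask (42 set) -- 420 left
V2 y: intersect with XZ mask (64 set) -- 273 left
V3 x: intersect with YZ mask (42 set) -- 121 left

voxel count = 121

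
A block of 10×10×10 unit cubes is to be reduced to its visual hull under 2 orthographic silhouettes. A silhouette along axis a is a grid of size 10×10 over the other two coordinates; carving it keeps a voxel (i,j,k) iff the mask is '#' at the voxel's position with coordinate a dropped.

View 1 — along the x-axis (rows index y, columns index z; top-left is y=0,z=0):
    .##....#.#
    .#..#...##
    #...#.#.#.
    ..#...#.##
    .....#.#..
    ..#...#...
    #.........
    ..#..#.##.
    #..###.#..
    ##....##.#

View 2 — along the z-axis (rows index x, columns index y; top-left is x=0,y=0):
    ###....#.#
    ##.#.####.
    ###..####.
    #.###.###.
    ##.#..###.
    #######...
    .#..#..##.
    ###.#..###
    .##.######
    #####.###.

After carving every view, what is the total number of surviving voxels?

234 voxels

before carving: 1000 voxels (10×10×10)
[1] x-view keeps 35 columns → grid now 350
[2] z-view keeps 66 columns → grid now 234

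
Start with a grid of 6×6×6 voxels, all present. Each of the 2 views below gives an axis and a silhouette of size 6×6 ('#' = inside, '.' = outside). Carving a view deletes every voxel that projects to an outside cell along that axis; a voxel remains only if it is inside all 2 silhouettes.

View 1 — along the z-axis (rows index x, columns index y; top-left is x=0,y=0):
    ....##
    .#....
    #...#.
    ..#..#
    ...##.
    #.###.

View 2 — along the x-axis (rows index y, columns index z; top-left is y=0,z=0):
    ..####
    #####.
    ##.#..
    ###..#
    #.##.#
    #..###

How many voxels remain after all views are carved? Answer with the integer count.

initial block: 6^3 = 216
step 1: project along z, AND mask (13/36) → |grid| = 78
step 2: project along x, AND mask (24/36) → |grid| = 51

|visual hull| = 51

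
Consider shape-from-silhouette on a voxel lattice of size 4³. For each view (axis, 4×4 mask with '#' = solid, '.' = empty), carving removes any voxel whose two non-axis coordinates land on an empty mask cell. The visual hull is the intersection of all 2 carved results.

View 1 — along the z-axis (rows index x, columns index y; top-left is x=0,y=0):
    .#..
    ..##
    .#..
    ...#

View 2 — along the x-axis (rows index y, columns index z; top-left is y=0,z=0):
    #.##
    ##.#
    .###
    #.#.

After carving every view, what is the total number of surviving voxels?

initial block: 4^3 = 64
V1 z: intersect with XY mask (5 set) -- 20 left
V2 x: intersect with YZ mask (11 set) -- 13 left

|visual hull| = 13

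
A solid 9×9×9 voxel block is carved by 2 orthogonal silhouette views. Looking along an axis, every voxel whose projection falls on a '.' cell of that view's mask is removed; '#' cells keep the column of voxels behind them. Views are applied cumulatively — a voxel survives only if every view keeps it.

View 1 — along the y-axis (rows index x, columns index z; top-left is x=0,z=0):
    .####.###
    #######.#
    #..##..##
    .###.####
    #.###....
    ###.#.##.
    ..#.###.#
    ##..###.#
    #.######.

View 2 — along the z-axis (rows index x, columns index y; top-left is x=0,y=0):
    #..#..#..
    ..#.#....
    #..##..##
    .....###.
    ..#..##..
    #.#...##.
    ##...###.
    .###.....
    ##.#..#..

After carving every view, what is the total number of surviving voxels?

|visual hull| = 190

initial block: 9^3 = 729
step 1: project along y, AND mask (55/81) → |grid| = 495
step 2: project along z, AND mask (32/81) → |grid| = 190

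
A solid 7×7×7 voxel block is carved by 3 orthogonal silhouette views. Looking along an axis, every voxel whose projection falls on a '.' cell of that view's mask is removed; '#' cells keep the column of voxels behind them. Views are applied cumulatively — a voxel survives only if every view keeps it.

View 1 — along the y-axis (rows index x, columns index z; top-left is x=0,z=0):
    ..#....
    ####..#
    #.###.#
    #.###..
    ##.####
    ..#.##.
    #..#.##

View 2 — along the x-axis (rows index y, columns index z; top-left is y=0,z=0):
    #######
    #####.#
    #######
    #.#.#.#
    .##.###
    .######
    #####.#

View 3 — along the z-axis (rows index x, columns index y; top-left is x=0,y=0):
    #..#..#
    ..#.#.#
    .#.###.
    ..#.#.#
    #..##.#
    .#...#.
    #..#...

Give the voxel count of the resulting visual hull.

|visual hull| = 71

full grid |V| = 343
[1] y-view keeps 28 columns → grid now 196
[2] x-view keeps 41 columns → grid now 165
[3] z-view keeps 21 columns → grid now 71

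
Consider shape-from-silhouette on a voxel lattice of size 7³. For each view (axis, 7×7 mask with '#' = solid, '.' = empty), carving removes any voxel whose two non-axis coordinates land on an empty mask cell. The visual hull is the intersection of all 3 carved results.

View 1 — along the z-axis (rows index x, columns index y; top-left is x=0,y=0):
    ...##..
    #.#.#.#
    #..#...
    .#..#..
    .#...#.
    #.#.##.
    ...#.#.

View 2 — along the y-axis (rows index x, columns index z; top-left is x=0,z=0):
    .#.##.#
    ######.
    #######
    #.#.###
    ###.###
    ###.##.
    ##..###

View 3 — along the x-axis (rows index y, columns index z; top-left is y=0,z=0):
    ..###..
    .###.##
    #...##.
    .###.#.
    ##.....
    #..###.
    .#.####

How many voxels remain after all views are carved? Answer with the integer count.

before carving: 343 voxels (7×7×7)
step 1: project along z, AND mask (18/49) → |grid| = 126
step 2: project along y, AND mask (38/49) → |grid| = 98
step 3: project along x, AND mask (26/49) → |grid| = 48

voxel count = 48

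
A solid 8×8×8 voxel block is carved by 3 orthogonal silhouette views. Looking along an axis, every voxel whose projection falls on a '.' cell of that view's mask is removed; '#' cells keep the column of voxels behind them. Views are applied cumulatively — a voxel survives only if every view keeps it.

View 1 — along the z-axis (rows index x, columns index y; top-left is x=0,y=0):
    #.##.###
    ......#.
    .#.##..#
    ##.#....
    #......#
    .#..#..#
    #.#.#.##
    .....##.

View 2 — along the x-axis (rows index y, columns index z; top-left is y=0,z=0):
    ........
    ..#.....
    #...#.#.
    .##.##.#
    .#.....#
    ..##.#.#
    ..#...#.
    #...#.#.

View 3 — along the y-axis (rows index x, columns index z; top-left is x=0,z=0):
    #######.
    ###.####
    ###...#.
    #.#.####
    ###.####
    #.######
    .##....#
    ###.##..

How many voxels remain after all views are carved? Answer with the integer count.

full grid |V| = 512
step 1: project along z, AND mask (26/64) → |grid| = 208
step 2: project along x, AND mask (20/64) → |grid| = 61
step 3: project along y, AND mask (46/64) → |grid| = 42

voxel count = 42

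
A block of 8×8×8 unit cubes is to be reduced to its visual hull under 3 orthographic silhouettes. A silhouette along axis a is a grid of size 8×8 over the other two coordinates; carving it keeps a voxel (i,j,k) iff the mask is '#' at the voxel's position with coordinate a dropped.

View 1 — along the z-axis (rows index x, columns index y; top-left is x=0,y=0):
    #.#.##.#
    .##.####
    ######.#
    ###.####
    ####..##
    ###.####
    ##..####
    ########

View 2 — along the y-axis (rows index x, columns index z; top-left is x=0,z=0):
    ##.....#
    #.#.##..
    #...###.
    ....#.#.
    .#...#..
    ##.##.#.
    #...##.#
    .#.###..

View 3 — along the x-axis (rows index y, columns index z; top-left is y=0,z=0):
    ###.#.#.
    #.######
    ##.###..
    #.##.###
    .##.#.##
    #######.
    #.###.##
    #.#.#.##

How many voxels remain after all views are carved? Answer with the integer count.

|visual hull| = 133

initial block: 8^3 = 512
step 1: project along z, AND mask (52/64) → |grid| = 416
step 2: project along y, AND mask (28/64) → |grid| = 184
step 3: project along x, AND mask (46/64) → |grid| = 133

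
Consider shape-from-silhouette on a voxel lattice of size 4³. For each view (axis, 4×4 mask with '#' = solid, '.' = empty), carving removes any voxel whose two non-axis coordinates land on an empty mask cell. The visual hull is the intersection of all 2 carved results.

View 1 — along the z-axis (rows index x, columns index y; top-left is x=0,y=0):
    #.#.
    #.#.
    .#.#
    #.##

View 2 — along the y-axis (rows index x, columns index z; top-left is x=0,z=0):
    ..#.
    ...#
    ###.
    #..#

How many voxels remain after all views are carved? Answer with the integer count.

remaining voxels: 16

start: 4×4×4 = 64 voxels
carve view 1 (along z, XY-mask fill 9/16): 36 voxels remain
carve view 2 (along y, XZ-mask fill 7/16): 16 voxels remain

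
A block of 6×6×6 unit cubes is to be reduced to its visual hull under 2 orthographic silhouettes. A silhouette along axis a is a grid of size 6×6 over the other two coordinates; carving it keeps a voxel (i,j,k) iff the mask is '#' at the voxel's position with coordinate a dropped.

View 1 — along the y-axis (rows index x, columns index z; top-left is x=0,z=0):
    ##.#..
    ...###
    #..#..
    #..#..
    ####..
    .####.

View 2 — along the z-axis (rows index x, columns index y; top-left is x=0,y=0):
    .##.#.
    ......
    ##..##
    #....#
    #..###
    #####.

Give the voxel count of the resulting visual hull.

voxel count = 57

start: 6×6×6 = 216 voxels
[1] y-view keeps 18 columns → grid now 108
[2] z-view keeps 18 columns → grid now 57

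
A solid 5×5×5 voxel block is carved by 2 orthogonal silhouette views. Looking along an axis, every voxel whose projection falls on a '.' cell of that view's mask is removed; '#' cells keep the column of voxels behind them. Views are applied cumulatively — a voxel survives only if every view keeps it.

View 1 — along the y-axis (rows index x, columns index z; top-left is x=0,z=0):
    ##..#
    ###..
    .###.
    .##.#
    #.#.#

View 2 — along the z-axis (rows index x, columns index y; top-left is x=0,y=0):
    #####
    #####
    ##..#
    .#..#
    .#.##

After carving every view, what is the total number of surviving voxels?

full grid |V| = 125
step 1: project along y, AND mask (15/25) → |grid| = 75
step 2: project along z, AND mask (18/25) → |grid| = 54

54 voxels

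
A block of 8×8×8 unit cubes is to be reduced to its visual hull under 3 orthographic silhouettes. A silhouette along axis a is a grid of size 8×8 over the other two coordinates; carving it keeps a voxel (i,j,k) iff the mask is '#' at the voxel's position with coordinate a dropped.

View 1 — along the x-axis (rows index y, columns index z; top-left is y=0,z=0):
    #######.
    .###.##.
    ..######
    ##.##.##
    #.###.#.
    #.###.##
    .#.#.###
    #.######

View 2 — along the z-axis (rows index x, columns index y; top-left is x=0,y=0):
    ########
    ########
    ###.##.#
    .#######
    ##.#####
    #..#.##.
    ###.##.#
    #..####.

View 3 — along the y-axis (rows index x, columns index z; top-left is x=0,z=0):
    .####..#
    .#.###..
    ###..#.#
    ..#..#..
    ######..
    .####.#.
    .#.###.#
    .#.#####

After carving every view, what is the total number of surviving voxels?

voxel count = 168

before carving: 512 voxels (8×8×8)
  1. axis=0 (YZ plane), |mask|=47  ⇒  voxels=376
  2. axis=2 (XY plane), |mask|=51  ⇒  voxels=300
  3. axis=1 (XZ plane), |mask|=38  ⇒  voxels=168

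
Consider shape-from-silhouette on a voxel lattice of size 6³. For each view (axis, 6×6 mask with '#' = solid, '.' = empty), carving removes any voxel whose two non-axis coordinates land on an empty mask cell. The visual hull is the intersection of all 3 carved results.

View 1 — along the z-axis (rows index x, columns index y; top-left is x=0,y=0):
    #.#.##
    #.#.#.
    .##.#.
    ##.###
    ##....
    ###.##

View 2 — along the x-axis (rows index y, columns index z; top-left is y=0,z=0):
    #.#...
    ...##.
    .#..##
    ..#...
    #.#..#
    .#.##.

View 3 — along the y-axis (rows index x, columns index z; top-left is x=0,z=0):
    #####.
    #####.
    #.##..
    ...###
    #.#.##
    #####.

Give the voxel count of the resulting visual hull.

before carving: 216 voxels (6×6×6)
  1. axis=2 (XY plane), |mask|=22  ⇒  voxels=132
  2. axis=0 (YZ plane), |mask|=14  ⇒  voxels=55
  3. axis=1 (XZ plane), |mask|=25  ⇒  voxels=37

remaining voxels: 37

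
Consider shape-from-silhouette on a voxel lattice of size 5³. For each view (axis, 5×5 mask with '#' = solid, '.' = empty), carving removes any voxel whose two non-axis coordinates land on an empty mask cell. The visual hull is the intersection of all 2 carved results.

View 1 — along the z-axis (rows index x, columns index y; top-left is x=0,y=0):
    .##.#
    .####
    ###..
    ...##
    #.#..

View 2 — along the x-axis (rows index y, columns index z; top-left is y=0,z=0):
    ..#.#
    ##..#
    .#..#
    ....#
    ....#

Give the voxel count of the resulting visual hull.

start: 5×5×5 = 125 voxels
step 1: project along z, AND mask (14/25) → |grid| = 70
step 2: project along x, AND mask (9/25) → |grid| = 26

voxel count = 26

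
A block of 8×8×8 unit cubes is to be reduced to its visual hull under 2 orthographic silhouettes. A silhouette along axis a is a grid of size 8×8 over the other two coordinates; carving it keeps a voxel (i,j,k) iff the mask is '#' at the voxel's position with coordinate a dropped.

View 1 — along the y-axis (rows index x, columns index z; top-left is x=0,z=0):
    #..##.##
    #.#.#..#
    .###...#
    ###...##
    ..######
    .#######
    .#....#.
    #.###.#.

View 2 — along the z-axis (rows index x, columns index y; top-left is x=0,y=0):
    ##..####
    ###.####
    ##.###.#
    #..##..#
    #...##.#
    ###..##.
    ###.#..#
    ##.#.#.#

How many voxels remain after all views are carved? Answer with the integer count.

full grid |V| = 512
carve view 1 (along y, XZ-mask fill 38/64): 304 voxels remain
carve view 2 (along z, XY-mask fill 42/64): 196 voxels remain

remaining voxels: 196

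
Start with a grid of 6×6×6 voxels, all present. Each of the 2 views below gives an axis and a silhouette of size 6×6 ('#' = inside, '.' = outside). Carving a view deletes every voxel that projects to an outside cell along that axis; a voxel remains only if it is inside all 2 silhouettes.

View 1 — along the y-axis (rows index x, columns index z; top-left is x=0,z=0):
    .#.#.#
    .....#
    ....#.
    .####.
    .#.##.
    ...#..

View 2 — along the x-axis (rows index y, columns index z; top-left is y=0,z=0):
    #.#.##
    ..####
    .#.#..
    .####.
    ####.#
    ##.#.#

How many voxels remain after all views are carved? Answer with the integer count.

53 voxels

full grid |V| = 216
step 1: project along y, AND mask (13/36) → |grid| = 78
step 2: project along x, AND mask (23/36) → |grid| = 53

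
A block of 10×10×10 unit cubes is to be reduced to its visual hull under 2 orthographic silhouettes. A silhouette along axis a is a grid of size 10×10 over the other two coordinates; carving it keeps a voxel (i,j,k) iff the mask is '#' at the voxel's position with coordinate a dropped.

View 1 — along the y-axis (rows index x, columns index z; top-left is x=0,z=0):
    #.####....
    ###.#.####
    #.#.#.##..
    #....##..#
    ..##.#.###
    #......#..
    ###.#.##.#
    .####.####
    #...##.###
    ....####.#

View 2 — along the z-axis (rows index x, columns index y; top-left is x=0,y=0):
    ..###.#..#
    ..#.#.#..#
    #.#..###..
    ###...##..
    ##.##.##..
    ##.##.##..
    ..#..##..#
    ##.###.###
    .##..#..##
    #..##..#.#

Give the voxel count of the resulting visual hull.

before carving: 1000 voxels (10×10×10)
step 1: project along y, AND mask (56/100) → |grid| = 560
step 2: project along z, AND mask (53/100) → |grid| = 297

voxel count = 297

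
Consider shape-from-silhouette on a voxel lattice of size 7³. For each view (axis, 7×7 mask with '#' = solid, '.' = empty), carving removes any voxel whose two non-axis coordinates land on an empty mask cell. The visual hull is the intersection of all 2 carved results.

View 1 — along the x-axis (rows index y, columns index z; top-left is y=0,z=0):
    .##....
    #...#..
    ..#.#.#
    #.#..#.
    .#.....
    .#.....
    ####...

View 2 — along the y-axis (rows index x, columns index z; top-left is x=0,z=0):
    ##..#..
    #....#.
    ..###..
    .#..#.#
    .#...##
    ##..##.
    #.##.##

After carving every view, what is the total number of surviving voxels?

start: 7×7×7 = 343 voxels
carve view 1 (along x, YZ-mask fill 16/49): 112 voxels remain
carve view 2 (along y, XZ-mask fill 23/49): 53 voxels remain

53 voxels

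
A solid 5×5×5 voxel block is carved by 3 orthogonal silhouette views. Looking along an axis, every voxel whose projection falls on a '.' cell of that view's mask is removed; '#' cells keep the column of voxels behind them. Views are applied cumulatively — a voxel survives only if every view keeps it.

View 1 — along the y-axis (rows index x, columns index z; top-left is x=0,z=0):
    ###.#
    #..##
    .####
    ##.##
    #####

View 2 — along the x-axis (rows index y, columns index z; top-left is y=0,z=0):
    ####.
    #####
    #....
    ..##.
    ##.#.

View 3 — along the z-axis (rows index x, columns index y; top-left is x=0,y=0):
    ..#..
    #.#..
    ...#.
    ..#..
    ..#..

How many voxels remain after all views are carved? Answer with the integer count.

full grid |V| = 125
  1. axis=1 (XZ plane), |mask|=20  ⇒  voxels=100
  2. axis=0 (YZ plane), |mask|=15  ⇒  voxels=58
  3. axis=2 (XY plane), |mask|=6  ⇒  voxels=8

|visual hull| = 8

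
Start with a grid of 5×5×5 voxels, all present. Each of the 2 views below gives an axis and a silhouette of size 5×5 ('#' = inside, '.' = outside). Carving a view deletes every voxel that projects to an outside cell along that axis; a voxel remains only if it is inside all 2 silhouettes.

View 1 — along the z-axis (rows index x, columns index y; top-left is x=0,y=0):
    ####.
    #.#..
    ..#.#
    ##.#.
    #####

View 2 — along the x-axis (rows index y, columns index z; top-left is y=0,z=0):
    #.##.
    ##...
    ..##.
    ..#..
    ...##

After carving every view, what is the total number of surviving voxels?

33 voxels

initial block: 5^3 = 125
carve view 1 (along z, XY-mask fill 16/25): 80 voxels remain
carve view 2 (along x, YZ-mask fill 10/25): 33 voxels remain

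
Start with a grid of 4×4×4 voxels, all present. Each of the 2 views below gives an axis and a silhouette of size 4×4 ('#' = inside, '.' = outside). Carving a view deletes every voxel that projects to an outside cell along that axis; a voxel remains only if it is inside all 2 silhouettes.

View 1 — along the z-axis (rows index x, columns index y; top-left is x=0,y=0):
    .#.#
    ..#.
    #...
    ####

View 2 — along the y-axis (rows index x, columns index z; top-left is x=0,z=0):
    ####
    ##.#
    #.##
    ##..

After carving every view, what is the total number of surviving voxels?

22 voxels

before carving: 64 voxels (4×4×4)
carve view 1 (along z, XY-mask fill 8/16): 32 voxels remain
carve view 2 (along y, XZ-mask fill 12/16): 22 voxels remain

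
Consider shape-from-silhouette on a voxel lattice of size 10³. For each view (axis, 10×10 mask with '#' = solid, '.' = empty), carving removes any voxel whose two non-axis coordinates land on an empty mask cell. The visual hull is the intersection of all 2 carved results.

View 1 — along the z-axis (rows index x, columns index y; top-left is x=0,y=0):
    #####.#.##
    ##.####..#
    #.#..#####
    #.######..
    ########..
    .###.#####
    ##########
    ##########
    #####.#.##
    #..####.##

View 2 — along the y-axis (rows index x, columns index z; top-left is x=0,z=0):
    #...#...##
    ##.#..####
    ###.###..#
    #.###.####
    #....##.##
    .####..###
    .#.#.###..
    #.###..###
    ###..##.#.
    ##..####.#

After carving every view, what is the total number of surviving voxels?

remaining voxels: 499

initial block: 10^3 = 1000
  1. axis=2 (XY plane), |mask|=80  ⇒  voxels=800
  2. axis=1 (XZ plane), |mask|=63  ⇒  voxels=499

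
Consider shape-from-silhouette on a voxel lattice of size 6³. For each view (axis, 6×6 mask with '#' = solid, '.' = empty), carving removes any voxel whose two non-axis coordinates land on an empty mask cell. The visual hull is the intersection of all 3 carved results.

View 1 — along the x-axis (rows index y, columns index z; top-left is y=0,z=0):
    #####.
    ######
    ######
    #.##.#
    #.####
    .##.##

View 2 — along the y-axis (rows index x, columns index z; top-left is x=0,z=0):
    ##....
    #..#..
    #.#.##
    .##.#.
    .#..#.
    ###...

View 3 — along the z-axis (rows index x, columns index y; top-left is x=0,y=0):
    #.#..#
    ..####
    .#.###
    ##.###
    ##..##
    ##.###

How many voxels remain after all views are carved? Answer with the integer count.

before carving: 216 voxels (6×6×6)
[1] x-view keeps 30 columns → grid now 180
[2] y-view keeps 16 columns → grid now 79
[3] z-view keeps 25 columns → grid now 56

voxel count = 56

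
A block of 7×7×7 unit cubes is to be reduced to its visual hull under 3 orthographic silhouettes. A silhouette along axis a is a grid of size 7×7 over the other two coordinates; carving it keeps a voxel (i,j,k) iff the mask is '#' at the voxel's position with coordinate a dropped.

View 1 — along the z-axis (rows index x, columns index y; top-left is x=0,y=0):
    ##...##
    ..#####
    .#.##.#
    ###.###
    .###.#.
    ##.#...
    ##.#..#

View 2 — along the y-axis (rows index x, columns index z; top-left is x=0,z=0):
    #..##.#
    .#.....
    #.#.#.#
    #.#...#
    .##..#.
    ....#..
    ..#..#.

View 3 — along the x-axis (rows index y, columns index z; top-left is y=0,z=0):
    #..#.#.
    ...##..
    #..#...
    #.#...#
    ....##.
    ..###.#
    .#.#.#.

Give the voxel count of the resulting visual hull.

|visual hull| = 24

before carving: 343 voxels (7×7×7)
  1. axis=2 (XY plane), |mask|=30  ⇒  voxels=210
  2. axis=1 (XZ plane), |mask|=18  ⇒  voxels=78
  3. axis=0 (YZ plane), |mask|=19  ⇒  voxels=24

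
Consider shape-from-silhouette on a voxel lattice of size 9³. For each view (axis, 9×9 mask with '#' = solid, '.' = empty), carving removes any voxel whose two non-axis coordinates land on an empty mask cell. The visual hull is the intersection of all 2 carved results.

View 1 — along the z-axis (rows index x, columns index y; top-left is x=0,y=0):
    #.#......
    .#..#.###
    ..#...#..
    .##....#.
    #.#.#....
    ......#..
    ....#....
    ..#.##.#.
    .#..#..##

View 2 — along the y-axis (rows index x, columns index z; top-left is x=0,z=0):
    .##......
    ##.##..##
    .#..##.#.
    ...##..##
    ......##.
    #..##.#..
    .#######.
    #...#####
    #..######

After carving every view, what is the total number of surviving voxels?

|visual hull| = 123

full grid |V| = 729
V1 z: intersect with XY mask (25 set) -- 225 left
V2 y: intersect with XZ mask (42 set) -- 123 left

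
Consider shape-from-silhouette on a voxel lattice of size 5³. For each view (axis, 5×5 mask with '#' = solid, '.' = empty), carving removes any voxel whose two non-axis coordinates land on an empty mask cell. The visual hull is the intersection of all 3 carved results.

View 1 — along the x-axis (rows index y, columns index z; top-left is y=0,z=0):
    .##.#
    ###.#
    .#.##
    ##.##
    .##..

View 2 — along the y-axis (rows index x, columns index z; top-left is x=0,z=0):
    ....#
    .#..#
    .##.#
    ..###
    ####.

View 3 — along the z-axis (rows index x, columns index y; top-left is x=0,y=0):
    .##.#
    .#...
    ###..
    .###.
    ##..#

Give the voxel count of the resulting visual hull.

start: 5×5×5 = 125 voxels
after view 1 [x-axis, 16 of 25 cells solid] → remaining = 80
after view 2 [y-axis, 13 of 25 cells solid] → remaining = 46
after view 3 [z-axis, 13 of 25 cells solid] → remaining = 25

voxel count = 25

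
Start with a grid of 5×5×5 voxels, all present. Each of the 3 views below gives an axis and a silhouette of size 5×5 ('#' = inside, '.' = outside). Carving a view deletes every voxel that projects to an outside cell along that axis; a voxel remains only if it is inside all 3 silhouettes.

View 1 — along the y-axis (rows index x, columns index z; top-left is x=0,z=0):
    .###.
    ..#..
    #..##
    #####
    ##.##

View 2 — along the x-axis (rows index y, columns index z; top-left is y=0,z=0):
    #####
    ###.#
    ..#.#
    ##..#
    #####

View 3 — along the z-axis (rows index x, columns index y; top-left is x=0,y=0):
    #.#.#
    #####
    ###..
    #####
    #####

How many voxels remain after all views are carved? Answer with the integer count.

voxel count = 51

before carving: 125 voxels (5×5×5)
[1] y-view keeps 16 columns → grid now 80
[2] x-view keeps 19 columns → grid now 59
[3] z-view keeps 21 columns → grid now 51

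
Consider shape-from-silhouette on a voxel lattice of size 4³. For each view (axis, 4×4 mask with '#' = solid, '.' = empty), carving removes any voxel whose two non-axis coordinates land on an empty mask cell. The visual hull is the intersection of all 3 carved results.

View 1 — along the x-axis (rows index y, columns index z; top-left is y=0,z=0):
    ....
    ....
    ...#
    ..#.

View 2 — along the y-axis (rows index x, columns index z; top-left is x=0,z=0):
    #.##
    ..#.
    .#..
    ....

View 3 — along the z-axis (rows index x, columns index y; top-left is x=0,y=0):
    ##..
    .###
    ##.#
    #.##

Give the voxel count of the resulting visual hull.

remaining voxels: 1

before carving: 64 voxels (4×4×4)
step 1: project along x, AND mask (2/16) → |grid| = 8
step 2: project along y, AND mask (5/16) → |grid| = 3
step 3: project along z, AND mask (11/16) → |grid| = 1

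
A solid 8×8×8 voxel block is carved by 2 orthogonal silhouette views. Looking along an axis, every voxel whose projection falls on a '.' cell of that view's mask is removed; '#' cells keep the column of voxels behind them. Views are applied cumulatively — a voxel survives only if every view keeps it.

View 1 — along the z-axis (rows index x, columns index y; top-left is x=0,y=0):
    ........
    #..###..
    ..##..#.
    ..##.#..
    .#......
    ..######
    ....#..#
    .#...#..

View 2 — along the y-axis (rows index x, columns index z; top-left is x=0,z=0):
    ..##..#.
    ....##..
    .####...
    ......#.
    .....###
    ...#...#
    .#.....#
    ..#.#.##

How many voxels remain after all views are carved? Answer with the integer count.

full grid |V| = 512
after view 1 [z-axis, 21 of 64 cells solid] → remaining = 168
after view 2 [y-axis, 21 of 64 cells solid] → remaining = 50

remaining voxels: 50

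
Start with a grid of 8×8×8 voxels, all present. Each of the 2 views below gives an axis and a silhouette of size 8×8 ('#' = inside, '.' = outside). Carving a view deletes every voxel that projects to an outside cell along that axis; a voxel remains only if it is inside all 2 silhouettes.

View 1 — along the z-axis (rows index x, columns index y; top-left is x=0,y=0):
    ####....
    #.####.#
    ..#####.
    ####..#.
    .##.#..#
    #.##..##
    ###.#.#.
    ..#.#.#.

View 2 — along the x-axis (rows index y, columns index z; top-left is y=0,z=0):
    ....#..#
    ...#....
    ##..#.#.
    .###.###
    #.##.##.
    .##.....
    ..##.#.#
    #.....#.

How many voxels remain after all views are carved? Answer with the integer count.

full grid |V| = 512
step 1: project along z, AND mask (37/64) → |grid| = 296
step 2: project along x, AND mask (26/64) → |grid| = 131

131 voxels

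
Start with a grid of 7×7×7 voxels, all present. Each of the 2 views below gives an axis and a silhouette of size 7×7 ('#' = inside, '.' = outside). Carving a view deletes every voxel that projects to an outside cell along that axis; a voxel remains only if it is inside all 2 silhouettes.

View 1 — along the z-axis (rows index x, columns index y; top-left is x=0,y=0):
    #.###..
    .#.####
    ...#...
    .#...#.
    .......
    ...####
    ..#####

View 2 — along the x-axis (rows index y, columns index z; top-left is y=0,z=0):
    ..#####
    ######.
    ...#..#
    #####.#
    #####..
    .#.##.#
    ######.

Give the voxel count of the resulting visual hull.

remaining voxels: 105

initial block: 7^3 = 343
  1. axis=2 (XY plane), |mask|=21  ⇒  voxels=147
  2. axis=0 (YZ plane), |mask|=34  ⇒  voxels=105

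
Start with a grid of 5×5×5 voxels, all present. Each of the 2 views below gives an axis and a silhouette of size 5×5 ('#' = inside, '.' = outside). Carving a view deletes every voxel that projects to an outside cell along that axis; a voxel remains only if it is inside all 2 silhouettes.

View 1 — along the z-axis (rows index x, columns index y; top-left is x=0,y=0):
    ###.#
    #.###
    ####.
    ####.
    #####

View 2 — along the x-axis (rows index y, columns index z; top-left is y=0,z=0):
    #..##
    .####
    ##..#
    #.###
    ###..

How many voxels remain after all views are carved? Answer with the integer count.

initial block: 5^3 = 125
carve view 1 (along z, XY-mask fill 21/25): 105 voxels remain
carve view 2 (along x, YZ-mask fill 17/25): 71 voxels remain

|visual hull| = 71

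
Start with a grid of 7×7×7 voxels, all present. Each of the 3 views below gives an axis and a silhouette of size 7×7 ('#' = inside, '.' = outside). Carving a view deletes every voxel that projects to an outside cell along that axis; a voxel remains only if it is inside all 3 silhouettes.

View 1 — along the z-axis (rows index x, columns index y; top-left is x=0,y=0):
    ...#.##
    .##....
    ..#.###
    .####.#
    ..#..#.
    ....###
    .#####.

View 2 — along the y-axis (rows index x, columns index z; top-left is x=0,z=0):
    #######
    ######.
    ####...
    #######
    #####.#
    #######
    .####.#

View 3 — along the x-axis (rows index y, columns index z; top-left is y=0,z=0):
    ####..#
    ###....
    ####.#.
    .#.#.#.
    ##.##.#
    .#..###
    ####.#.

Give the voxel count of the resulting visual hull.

start: 7×7×7 = 343 voxels
step 1: project along z, AND mask (24/49) → |grid| = 168
step 2: project along y, AND mask (42/49) → |grid| = 142
step 3: project along x, AND mask (30/49) → |grid| = 88

|visual hull| = 88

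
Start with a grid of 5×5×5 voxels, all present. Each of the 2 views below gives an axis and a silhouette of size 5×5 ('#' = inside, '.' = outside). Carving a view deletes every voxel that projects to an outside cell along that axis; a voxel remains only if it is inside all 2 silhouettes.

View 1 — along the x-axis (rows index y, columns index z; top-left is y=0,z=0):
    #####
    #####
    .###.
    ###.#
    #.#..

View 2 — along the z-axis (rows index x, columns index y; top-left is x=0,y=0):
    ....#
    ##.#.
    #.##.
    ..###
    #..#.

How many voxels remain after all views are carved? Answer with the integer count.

remaining voxels: 46

initial block: 5^3 = 125
after view 1 [x-axis, 19 of 25 cells solid] → remaining = 95
after view 2 [z-axis, 12 of 25 cells solid] → remaining = 46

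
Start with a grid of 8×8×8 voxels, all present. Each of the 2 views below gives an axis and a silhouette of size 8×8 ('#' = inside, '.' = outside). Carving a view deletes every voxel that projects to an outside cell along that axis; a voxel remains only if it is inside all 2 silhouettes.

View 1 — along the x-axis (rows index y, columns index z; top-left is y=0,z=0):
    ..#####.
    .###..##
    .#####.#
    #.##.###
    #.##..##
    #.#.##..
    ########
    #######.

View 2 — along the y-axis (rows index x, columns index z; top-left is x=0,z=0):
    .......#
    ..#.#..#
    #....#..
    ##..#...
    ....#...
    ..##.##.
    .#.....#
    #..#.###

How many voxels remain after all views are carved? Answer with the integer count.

|visual hull| = 118

initial block: 8^3 = 512
step 1: project along x, AND mask (46/64) → |grid| = 368
step 2: project along y, AND mask (21/64) → |grid| = 118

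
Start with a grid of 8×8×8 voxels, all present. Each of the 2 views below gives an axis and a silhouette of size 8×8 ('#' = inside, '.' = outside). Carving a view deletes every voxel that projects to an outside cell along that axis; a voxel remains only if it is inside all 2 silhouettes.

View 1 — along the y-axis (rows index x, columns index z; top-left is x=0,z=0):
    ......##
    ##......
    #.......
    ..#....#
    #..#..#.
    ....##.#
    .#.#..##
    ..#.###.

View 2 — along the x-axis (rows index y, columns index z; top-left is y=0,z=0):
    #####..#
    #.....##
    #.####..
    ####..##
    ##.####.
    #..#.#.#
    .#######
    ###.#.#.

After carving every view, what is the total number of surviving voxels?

voxel count = 111

before carving: 512 voxels (8×8×8)
  1. axis=1 (XZ plane), |mask|=21  ⇒  voxels=168
  2. axis=0 (YZ plane), |mask|=42  ⇒  voxels=111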